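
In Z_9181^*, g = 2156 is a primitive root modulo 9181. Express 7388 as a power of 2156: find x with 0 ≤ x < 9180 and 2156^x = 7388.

3175

Baby-step giant-step with m = ceil(sqrt(9180)) = 96.
Baby table (2156^j mod 9181 for j=0..95):
  0:1  1:2156  2:2750  3:7255  4:6537  5:937  6:352  7:6070
  8:3995  9:1442  10:5774  11:8489  12:4551  13:6648  14:1547  15:2629
  16:3447  17:4303  18:4458  19:8122  20:2865  21:7308  22:1452  23:8972
  24:8446  25:3653  26:7751  27:1736  28:6149  29:9061  30:7529  31:516
  32:1595  33:5126  34:6913  35:3665  36:6080  37:7193  38:1399  39:4876
  40:411  41:4740  42:987  43:7161  44:5855  45:8686  46:6957  47:6719
  48:7727  49:5078  50:4416  51:199  52:6718  53:5571  54:2328  55:6342
  56:2843  57:5781  58:5219  59:5439  60:2347  61:1401  62:7  63:5911
  64:888  65:4880  66:9035  67:6559  68:2464  69:5766  70:422  71:913
  72:3694  73:4337  74:4314  75:631  76:1648  77:41  78:5767  79:2578
  80:3663  81:1768  82:1693  83:5251  84:983  85:7718  86:4036  87:7209
  88:8352  89:2971  90:6319  91:8341  92:6798  93:3612  94:1984  95:8339
Giant step factor: 2156^(-96) ≡ 2936 (mod 9181).
Scan 7388·2936^i mod 9181 for i = 0, 1, …:
  i=0: 7388   i=1: 5646   i=2: 4951   i=3: 2613
  i=4: 5633   i=5: 3507   i=6: 4651   i=7: 3189
  i=8: 7465   i=9: 2193     …   i=32: 5637
  i=33: 6070
Match at i=33, j=7: x = 33·96 + 7 = 3175.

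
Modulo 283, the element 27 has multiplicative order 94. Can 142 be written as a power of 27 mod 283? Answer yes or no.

yes

142 ∈ ⟨27⟩ iff 142^94 ≡ 1 (mod 283), since |⟨27⟩| = 94.
142^94 mod 283 = 1.
Since 1 = 1, 142 lies in the subgroup.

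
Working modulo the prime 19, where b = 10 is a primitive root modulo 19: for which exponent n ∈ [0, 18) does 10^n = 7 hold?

Successive powers of 10 modulo 19:
  10^0=1  10^1=10  10^2=5  10^3=12  10^4=6  10^5=3
  10^6=11  10^7=15  10^8=17  10^9=18  10^10=9  10^11=14
  10^12=7
So 10^12 ≡ 7 (mod 19), giving n = 12.

12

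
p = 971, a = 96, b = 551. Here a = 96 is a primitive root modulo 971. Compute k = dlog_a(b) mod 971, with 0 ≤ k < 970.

Baby-step giant-step with m = ceil(sqrt(970)) = 32.
Baby table (96^j mod 971 for j=0..31):
  0:1  1:96  2:477  3:155  4:315  5:139  6:721  7:275
  8:183  9:90  10:872  11:206  12:356  13:191  14:858  15:804
  16:475  17:934  18:332  19:800  20:91  21:968  22:683  23:511
  24:506  25:26  26:554  27:750  28:146  29:422  30:701  31:297
Giant step factor: 96^(-32) ≡ 960 (mod 971).
Scan 551·960^i mod 971 for i = 0, 1, …:
  i=0: 551   i=1: 736   i=2: 643   i=3: 695
  i=4: 123   i=5: 589   i=6: 318   i=7: 386
  i=8: 609   i=9: 98   i=10: 864   i=11: 206
Match at i=11, j=11: k = 11·32 + 11 = 363.

363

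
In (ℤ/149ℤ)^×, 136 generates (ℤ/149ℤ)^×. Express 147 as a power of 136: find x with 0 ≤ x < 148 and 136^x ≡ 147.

81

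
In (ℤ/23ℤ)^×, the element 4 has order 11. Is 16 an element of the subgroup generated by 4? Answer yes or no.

16 ∈ ⟨4⟩ iff 16^11 ≡ 1 (mod 23), since |⟨4⟩| = 11.
16^11 mod 23 = 1.
Since 1 = 1, 16 lies in the subgroup.

yes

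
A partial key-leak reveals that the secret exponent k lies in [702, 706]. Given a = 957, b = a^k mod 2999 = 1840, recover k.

703

Compute 957^702 mod 2999 = 2581, then multiply by 957 repeatedly:
  957^702=2581  957^703=1840
Found 1840 at exponent 703.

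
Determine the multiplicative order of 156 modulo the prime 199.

The order of 156 must divide p − 1 = 198 = 2 · 3^2 · 11.
Divisors: 1, 2, 3, 6, 9, 11, 18, 22, 33, 66, 99, 198.
Check each in increasing order: 156^1 ≡ 156;  156^2 ≡ 58;  156^3 ≡ 93;  156^6 ≡ 92;  156^9 ≡ 198;  156^11 ≡ 141;  156^18 ≡ 1.
Smallest exponent giving 1 is 18.

18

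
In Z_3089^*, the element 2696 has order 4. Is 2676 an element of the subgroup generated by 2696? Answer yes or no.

⟨2696⟩ has order 4; its elements mod 3089 are {1, 393, 2696, 3088}.
2676 is not in this set.

no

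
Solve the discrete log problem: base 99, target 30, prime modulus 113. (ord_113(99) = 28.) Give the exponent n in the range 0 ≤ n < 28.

Successive powers of 99 modulo 113:
  99^0=1  99^1=99  99^2=83  99^3=81  99^4=109  99^5=56
  99^6=7  99^7=15  99^8=16  99^9=2  99^10=85  99^11=53
  99^12=49  99^13=105  99^14=112  99^15=14  99^16=30
So 99^16 ≡ 30 (mod 113), giving n = 16.

16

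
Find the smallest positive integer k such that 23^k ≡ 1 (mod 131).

The order of 23 must divide p − 1 = 130 = 2 · 5 · 13.
Divisors: 1, 2, 5, 10, 13, 26, 65, 130.
Check each in increasing order: 23^1 ≡ 23;  23^2 ≡ 5;  23^5 ≡ 51;  23^10 ≡ 112;  23^13 ≡ 42;  23^26 ≡ 61;  23^65 ≡ 130;  23^130 ≡ 1.
Smallest exponent giving 1 is 130.

130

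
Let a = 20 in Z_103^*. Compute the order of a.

102

The order of 20 must divide p − 1 = 102 = 2 · 3 · 17.
Divisors: 1, 2, 3, 6, 17, 34, 51, 102.
Check each in increasing order: 20^1 ≡ 20;  20^2 ≡ 91;  20^3 ≡ 69;  20^6 ≡ 23;  20^17 ≡ 47;  20^34 ≡ 46;  20^51 ≡ 102;  20^102 ≡ 1.
Smallest exponent giving 1 is 102.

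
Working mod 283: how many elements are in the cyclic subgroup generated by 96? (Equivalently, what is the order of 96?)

141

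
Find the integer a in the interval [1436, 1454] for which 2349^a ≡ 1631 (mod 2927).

Compute 2349^1436 mod 2927 = 1685, then multiply by 2349 repeatedly:
  2349^1436=1685  2349^1437=761  2349^1438=2119  2349^1439=1631
Found 1631 at exponent 1439.

1439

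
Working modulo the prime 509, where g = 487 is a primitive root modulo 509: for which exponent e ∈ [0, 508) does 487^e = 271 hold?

Baby-step giant-step with m = ceil(sqrt(508)) = 23.
Baby table (487^j mod 509 for j=0..22):
  0:1  1:487  2:484  3:41  4:116  5:502  6:154  7:175
  8:222  9:206  10:49  11:449  12:302  13:482  14:85  15:166
  16:420  17:431  18:189  19:423  20:365  21:114  22:37
Giant step factor: 487^(-23) ≡ 257 (mod 509).
Scan 271·257^i mod 509 for i = 0, 1, …:
  i=0: 271   i=1: 423
Match at i=1, j=19: e = 1·23 + 19 = 42.

42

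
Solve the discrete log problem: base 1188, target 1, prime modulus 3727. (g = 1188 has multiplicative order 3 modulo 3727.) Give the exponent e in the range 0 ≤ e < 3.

Successive powers of 1188 modulo 3727:
  1188^0=1
So 1188^0 ≡ 1 (mod 3727), giving e = 0.

0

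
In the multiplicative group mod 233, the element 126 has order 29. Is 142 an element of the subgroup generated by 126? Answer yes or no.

yes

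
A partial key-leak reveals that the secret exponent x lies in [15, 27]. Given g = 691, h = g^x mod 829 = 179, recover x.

Compute 691^15 mod 829 = 179, then multiply by 691 repeatedly:
  691^15=179
Found 179 at exponent 15.

15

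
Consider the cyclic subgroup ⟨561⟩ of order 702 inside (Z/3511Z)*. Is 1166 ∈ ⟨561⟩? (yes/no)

1166 ∈ ⟨561⟩ iff 1166^702 ≡ 1 (mod 3511), since |⟨561⟩| = 702.
1166^702 mod 3511 = 1.
Since 1 = 1, 1166 lies in the subgroup.

yes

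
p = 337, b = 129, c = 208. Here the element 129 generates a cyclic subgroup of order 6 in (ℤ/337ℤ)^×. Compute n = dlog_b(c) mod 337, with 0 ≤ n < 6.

Successive powers of 129 modulo 337:
  129^0=1  129^1=129  129^2=128  129^3=336  129^4=208
So 129^4 ≡ 208 (mod 337), giving n = 4.

4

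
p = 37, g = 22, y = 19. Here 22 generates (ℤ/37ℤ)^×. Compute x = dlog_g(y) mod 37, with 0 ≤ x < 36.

29

Successive powers of 22 modulo 37:
  22^0=1  22^1=22  22^2=3  22^3=29  22^4=9  22^5=13
  22^6=27  22^7=2  22^8=7  22^9=6  22^10=21  22^11=18
  22^12=26  22^13=17  22^14=4  22^15=14  22^16=12  22^17=5
  22^18=36  22^19=15  22^20=34  22^21=8  22^22=28  22^23=24
  22^24=10  22^25=35  22^26=30  22^27=31  22^28=16  22^29=19
So 22^29 ≡ 19 (mod 37), giving x = 29.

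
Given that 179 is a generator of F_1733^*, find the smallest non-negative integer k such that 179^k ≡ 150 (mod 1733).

654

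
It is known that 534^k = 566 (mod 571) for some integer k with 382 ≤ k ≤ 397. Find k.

391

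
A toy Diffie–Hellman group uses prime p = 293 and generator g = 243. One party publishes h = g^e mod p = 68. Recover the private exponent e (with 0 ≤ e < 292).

158

Baby-step giant-step with m = ceil(sqrt(292)) = 18.
Baby table (243^j mod 293 for j=0..17):
  0:1  1:243  2:156  3:111  4:17  5:29  6:15  7:129
  8:289  9:200  10:255  11:142  12:225  13:177  14:233  15:70
  16:16  17:79
Giant step factor: 243^(-18) ≡ 160 (mod 293).
Scan 68·160^i mod 293 for i = 0, 1, …:
  i=0: 68   i=1: 39   i=2: 87   i=3: 149
  i=4: 107   i=5: 126   i=6: 236   i=7: 256
  i=8: 233
Match at i=8, j=14: e = 8·18 + 14 = 158.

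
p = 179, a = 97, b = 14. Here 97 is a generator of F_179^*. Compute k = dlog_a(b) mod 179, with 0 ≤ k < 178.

154

Baby-step giant-step with m = ceil(sqrt(178)) = 14.
Baby table (97^j mod 179 for j=0..13):
  0:1  1:97  2:101  3:131  4:177  5:164  6:156  7:96
  8:4  9:30  10:46  11:166  12:171  13:119
Giant step factor: 97^(-14) ≡ 107 (mod 179).
Scan 14·107^i mod 179 for i = 0, 1, …:
  i=0: 14   i=1: 66   i=2: 81   i=3: 75
  i=4: 149   i=5: 12   i=6: 31   i=7: 95
  i=8: 141   i=9: 51   i=10: 87   i=11: 1
Match at i=11, j=0: k = 11·14 + 0 = 154.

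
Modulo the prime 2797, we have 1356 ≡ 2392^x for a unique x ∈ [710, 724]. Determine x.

716

Compute 2392^710 mod 2797 = 847, then multiply by 2392 repeatedly:
  2392^710=847  2392^711=996  2392^712=2185  2392^713=1724  2392^714=1030
  2392^715=2400  2392^716=1356
Found 1356 at exponent 716.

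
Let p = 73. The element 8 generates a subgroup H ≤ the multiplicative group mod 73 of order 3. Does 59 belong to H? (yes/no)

⟨8⟩ has order 3; its elements mod 73 are {1, 8, 64}.
59 is not in this set.

no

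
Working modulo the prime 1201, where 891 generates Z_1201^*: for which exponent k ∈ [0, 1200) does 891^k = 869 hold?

283

Baby-step giant-step with m = ceil(sqrt(1200)) = 35.
Baby table (891^j mod 1201 for j=0..34):
  0:1  1:891  2:20  3:1006  4:400  5:904  6:794  7:65
  8:267  9:99  10:536  11:779  12:1112  13:1168  14:622  15:541
  16:430  17:11  18:193  19:220  20:257  21:797  22:336  23:327
  24:715  25:535  26:1089  27:1092  28:162  29:222  30:838  31:837
  32:1147  33:1127  34:121
Giant step factor: 891^(-35) ≡ 650 (mod 1201).
Scan 869·650^i mod 1201 for i = 0, 1, …:
  i=0: 869   i=1: 380   i=2: 795   i=3: 320
  i=4: 227   i=5: 1028   i=6: 444   i=7: 360
  i=8: 1006
Match at i=8, j=3: k = 8·35 + 3 = 283.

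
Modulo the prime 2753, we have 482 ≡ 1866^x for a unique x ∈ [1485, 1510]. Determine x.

Compute 1866^1485 mod 2753 = 482, then multiply by 1866 repeatedly:
  1866^1485=482
Found 482 at exponent 1485.

1485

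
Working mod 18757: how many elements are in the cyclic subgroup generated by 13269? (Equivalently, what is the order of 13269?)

The order of 13269 must divide p − 1 = 18756 = 2^2 · 3^2 · 521.
Divisors: 1, 2, 3, 4, 6, 9, 12, 18, 36, 521, 1042, 1563, 2084, 3126, 4689, 6252, 9378, 18756.
Check each in increasing order: 13269^1 ≡ 13269;  13269^2 ≡ 13159;  13269^3 ≡ 16615;  13269^4 ≡ 13414;  13269^6 ≡ 11456;  13269^9 ≡ 14161;  13269^12 ≡ 15964;  13269^18 ≡ 2834;  13269^36 ≡ 3560;  13269^521 ≡ 10440;  13269^1042 ≡ 15430;  13269^1563 ≡ 4084;  13269^2084 ≡ 2299;  13269^3126 ≡ 4083;  13269^4689 ≡ 18756;  13269^6252 ≡ 14673;  13269^9378 ≡ 1.
Smallest exponent giving 1 is 9378.

9378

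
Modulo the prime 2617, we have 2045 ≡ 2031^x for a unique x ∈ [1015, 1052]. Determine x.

Compute 2031^1015 mod 2617 = 1010, then multiply by 2031 repeatedly:
  2031^1015=1010  2031^1016=2199  2031^1017=1567  2031^1018=305  2031^1019=1843
  2031^1020=823  2031^1021=1867  2031^1022=2461  2031^1023=2438  2031^1024=214
  2031^1025=212  2031^1026=1384  2031^1027=246  2031^1028=2396  2031^1029=1273
  2031^1030=2484  2031^1031=2045
Found 2045 at exponent 1031.

1031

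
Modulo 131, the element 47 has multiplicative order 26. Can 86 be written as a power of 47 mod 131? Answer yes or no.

yes

86 ∈ ⟨47⟩ iff 86^26 ≡ 1 (mod 131), since |⟨47⟩| = 26.
86^26 mod 131 = 1.
Since 1 = 1, 86 lies in the subgroup.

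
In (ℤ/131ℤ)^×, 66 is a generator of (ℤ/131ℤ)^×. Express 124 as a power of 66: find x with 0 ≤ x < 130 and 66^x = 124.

99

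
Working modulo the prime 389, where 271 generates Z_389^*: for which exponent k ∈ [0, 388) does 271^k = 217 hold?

109

Baby-step giant-step with m = ceil(sqrt(388)) = 20.
Baby table (271^j mod 389 for j=0..19):
  0:1  1:271  2:309  3:104  4:176  5:238  6:313  7:21
  8:245  9:265  10:239  11:195  12:330  13:349  14:52  15:88
  16:119  17:351  18:205  19:317
Giant step factor: 271^(-20) ≡ 69 (mod 389).
Scan 217·69^i mod 389 for i = 0, 1, …:
  i=0: 217   i=1: 191   i=2: 342   i=3: 258
  i=4: 297   i=5: 265
Match at i=5, j=9: k = 5·20 + 9 = 109.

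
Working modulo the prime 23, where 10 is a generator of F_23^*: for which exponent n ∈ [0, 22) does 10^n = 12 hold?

14

Successive powers of 10 modulo 23:
  10^0=1  10^1=10  10^2=8  10^3=11  10^4=18  10^5=19
  10^6=6  10^7=14  10^8=2  10^9=20  10^10=16  10^11=22
  10^12=13  10^13=15  10^14=12
So 10^14 ≡ 12 (mod 23), giving n = 14.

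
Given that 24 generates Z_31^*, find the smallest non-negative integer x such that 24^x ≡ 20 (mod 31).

Successive powers of 24 modulo 31:
  24^0=1  24^1=24  24^2=18  24^3=29  24^4=14  24^5=26
  24^6=4  24^7=3  24^8=10  24^9=23  24^10=25  24^11=11
  24^12=16  24^13=12  24^14=9  24^15=30  24^16=7  24^17=13
  24^18=2  24^19=17  24^20=5  24^21=27  24^22=28  24^23=21
  24^24=8  24^25=6  24^26=20
So 24^26 ≡ 20 (mod 31), giving x = 26.

26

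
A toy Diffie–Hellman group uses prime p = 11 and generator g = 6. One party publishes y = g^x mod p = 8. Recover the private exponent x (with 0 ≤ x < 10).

7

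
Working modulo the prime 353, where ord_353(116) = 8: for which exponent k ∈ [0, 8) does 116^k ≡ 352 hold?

4

Successive powers of 116 modulo 353:
  116^0=1  116^1=116  116^2=42  116^3=283  116^4=352
So 116^4 ≡ 352 (mod 353), giving k = 4.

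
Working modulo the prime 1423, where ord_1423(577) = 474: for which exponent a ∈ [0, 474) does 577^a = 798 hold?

Baby-step giant-step with m = ceil(sqrt(474)) = 22.
Baby table (577^j mod 1423 for j=0..21):
  0:1  1:577  2:1370  3:725  4:1386  5:1419  6:538  7:212
  8:1369  9:148  10:16  11:694  12:575  13:216  14:831  15:1359
  16:70  17:546  18:559  19:945  20:256  21:1143
Giant step factor: 577^(-22) ≡ 1193 (mod 1423).
Scan 798·1193^i mod 1423 for i = 0, 1, …:
  i=0: 798   i=1: 27   i=2: 905   i=3: 1031
  i=4: 511   i=5: 579   i=6: 592   i=7: 448
  i=8: 839   i=9: 558     …   i=16: 1212
  i=17: 148
Match at i=17, j=9: a = 17·22 + 9 = 383.

383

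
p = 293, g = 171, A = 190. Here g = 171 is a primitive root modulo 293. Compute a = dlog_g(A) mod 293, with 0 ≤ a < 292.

Baby-step giant-step with m = ceil(sqrt(292)) = 18.
Baby table (171^j mod 293 for j=0..17):
  0:1  1:171  2:234  3:166  4:258  5:168  6:14  7:50
  8:53  9:273  10:96  11:8  12:196  13:114  14:156  15:13
  16:172  17:112
Giant step factor: 171^(-18) ≡ 178 (mod 293).
Scan 190·178^i mod 293 for i = 0, 1, …:
  i=0: 190   i=1: 125   i=2: 275   i=3: 19
  i=4: 159   i=5: 174   i=6: 207   i=7: 221
  i=8: 76   i=9: 50
Match at i=9, j=7: a = 9·18 + 7 = 169.

169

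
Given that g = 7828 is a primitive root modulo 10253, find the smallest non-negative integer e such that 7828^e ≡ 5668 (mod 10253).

5230

Baby-step giant-step with m = ceil(sqrt(10252)) = 102.
Baby table (7828^j mod 10253 for j=0..101):
  0:1  1:7828  2:5656  3:2714  4:976  5:1643  6:4142  7:3590
  8:9300  9:4100  10:2910  11:7567  12:2895  13:2930  14:79  15:3232
  16:5945  17:9346  18:5333  19:6761  20:9375  21:6779  22:6737  23:6057
  24:4324  25:3119  26:3139  27:5904  28:6241  29:9256  30:8270  31:118
  32:934  33:963  34:2409  35:2385  36:9320  37:6865  38:3247  39:329
  40:1909  41:5031  42:895  43:3261  44:7391  45:9322  46:2015  47:4306
  48:5757  49:3861  50:8317  51:9179  52:188  53:5485  54:7269  55:7835
  56:9187  57:1294  58:9721  59:8475  60:5390  61:1825  62:3671  63:7682
  64:851  65:7431  66:4599  67:2689  68:83  69:3785  70:8063  71:9949
  72:9237  73:3080  74:5437  75:633  76:2925  77:1951  78:5711  79:2628
  80:4466  81:7371  82:6557  83:1678  84:1291  85:6743  86:1760  87:7501
  88:9150  89:8995  90:5509  91:334  92:37  93:2552  94:4212  95:8141
  96:5353  97:9526  98:9712  99:9794  100:5751  101:8158
Giant step factor: 7828^(-102) ≡ 3038 (mod 10253).
Scan 5668·3038^i mod 10253 for i = 0, 1, …:
  i=0: 5668   i=1: 4597   i=2: 1100   i=3: 9575
  i=4: 1089   i=5: 6916   i=6: 2411   i=7: 3976
  i=8: 1054   i=9: 3116     …   i=50: 7356
  i=51: 6241
Match at i=51, j=28: e = 51·102 + 28 = 5230.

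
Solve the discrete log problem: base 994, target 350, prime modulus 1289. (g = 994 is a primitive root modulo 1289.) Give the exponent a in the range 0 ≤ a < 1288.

Baby-step giant-step with m = ceil(sqrt(1288)) = 36.
Baby table (994^j mod 1289 for j=0..35):
  0:1  1:994  2:662  3:638  4:1273  5:853  6:1009  7:104
  8:256  9:531  10:613  11:914  12:1060  13:527  14:504  15:844
  16:1086  17:591  18:959  19:675  20:670  21:856  22:124  23:801
  24:881  25:483  26:594  27:74  28:83  29:6  30:808  31:105
  32:1250  33:1193  34:1251  35:898
Giant step factor: 994^(-36) ≡ 1006 (mod 1289).
Scan 350·1006^i mod 1289 for i = 0, 1, …:
  i=0: 350   i=1: 203   i=2: 556   i=3: 1199
  i=4: 979   i=5: 78   i=6: 1128   i=7: 448
  i=8: 827   i=9: 557     …   i=18: 183
  i=19: 1060
Match at i=19, j=12: a = 19·36 + 12 = 696.

696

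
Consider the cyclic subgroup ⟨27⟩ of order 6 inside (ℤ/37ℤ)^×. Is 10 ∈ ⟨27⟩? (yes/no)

10 ∈ ⟨27⟩ iff 10^6 ≡ 1 (mod 37), since |⟨27⟩| = 6.
10^6 mod 37 = 1.
Since 1 = 1, 10 lies in the subgroup.

yes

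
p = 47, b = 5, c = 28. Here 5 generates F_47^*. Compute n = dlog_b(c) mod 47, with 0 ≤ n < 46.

22

Baby-step giant-step with m = ceil(sqrt(46)) = 7.
Baby table (5^j mod 47 for j=0..6):
  0:1  1:5  2:25  3:31  4:14  5:23  6:21
Giant step factor: 5^(-7) ≡ 30 (mod 47).
Scan 28·30^i mod 47 for i = 0, 1, …:
  i=0: 28   i=1: 41   i=2: 8   i=3: 5
Match at i=3, j=1: n = 3·7 + 1 = 22.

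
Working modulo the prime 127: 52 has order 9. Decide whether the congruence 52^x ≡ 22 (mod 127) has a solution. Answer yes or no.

⟨52⟩ has order 9; its elements mod 127 are {1, 19, 22, 37, 52, 68, 99, 103, 107}.
22 is in this set.

yes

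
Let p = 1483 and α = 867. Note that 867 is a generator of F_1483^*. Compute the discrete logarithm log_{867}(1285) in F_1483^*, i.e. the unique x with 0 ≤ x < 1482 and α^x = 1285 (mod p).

Baby-step giant-step with m = ceil(sqrt(1482)) = 39.
Baby table (867^j mod 1483 for j=0..38):
  0:1  1:867  2:1291  3:1115  4:1272  5:955  6:471  7:532
  8:31  9:183  10:1463  11:456  12:874  13:1428  14:1254  15:179
  16:961  17:1224  18:863  19:789  20:400  21:1261  22:316  23:1100
  24:131  25:869  26:59  27:731  28:536  29:533  30:898  31:1474
  32:1095  33:245  34:346  35:416  36:303  37:210  38:1144
Giant step factor: 867^(-39) ≡ 691 (mod 1483).
Scan 1285·691^i mod 1483 for i = 0, 1, …:
  i=0: 1285   i=1: 1101   i=2: 12   i=3: 877
  i=4: 943   i=5: 576   i=6: 572   i=7: 774
  i=8: 954   i=9: 762     …   i=13: 730
  i=14: 210
Match at i=14, j=37: x = 14·39 + 37 = 583.

583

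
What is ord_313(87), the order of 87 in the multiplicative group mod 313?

The order of 87 must divide p − 1 = 312 = 2^3 · 3 · 13.
Divisors: 1, 2, 3, 4, 6, 8, 12, 13, 24, 26, 39, 52, 78, 104, 156, 312.
Check each in increasing order: 87^1 ≡ 87;  87^2 ≡ 57;  87^3 ≡ 264;  87^4 ≡ 119;  87^6 ≡ 210;  87^8 ≡ 76;  87^12 ≡ 280;  87^13 ≡ 259;  87^24 ≡ 150;  87^26 ≡ 99;  87^39 ≡ 288;  87^52 ≡ 98;  87^78 ≡ 312;  87^104 ≡ 214;  87^156 ≡ 1.
Smallest exponent giving 1 is 156.

156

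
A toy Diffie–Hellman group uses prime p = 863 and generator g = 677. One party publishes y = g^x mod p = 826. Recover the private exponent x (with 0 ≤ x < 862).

621

Baby-step giant-step with m = ceil(sqrt(862)) = 30.
Baby table (677^j mod 863 for j=0..29):
  0:1  1:677  2:76  3:535  4:598  5:99  6:572  7:620
  8:322  9:518  10:308  11:533  12:107  13:810  14:365  15:287
  16:124  17:237  18:794  19:752  20:797  21:194  22:162  23:73
  24:230  25:370  26:220  27:504  28:323  29:332
Giant step factor: 677^(-30) ≡ 218 (mod 863).
Scan 826·218^i mod 863 for i = 0, 1, …:
  i=0: 826   i=1: 564   i=2: 406   i=3: 482
  i=4: 653   i=5: 822   i=6: 555   i=7: 170
  i=8: 814   i=9: 537     …   i=19: 278
  i=20: 194
Match at i=20, j=21: x = 20·30 + 21 = 621.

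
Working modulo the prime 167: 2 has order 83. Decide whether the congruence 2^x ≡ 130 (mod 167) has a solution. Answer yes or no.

130 ∈ ⟨2⟩ iff 130^83 ≡ 1 (mod 167), since |⟨2⟩| = 83.
130^83 mod 167 = 1.
Since 1 = 1, 130 lies in the subgroup.

yes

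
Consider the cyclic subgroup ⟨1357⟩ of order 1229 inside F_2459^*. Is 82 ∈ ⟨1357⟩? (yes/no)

no

82 ∈ ⟨1357⟩ iff 82^1229 ≡ 1 (mod 2459), since |⟨1357⟩| = 1229.
82^1229 mod 2459 = 2458.
Since 2458 ≠ 1, 82 does not lie in the subgroup.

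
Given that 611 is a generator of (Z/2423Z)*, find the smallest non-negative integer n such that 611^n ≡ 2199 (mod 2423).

Baby-step giant-step with m = ceil(sqrt(2422)) = 50.
Baby table (611^j mod 2423 for j=0..49):
  0:1  1:611  2:179  3:334  4:542  5:1634  6:98  7:1726
  8:581  9:1233  10:2233  11:214  12:2335  13:1961  14:1209  15:2107
  16:764  17:1588  18:1068  19:761  20:2178  21:531  22:2182  23:552
  24:475  25:1888  26:220  27:1155  28:612  29:790  30:513  31:876
  32:2176  33:1732  34:1824  35:2307  36:1814  37:1043  38:24  39:126
  40:1873  41:747  42:893  43:448  44:2352  45:233  46:1829  47:516
  48:286  49:290
Giant step factor: 611^(-50) ≡ 522 (mod 2423).
Scan 2199·522^i mod 2423 for i = 0, 1, …:
  i=0: 2199   i=1: 1799   i=2: 1377   i=3: 1586
  i=4: 1649   i=5: 613   i=6: 150   i=7: 764
Match at i=7, j=16: n = 7·50 + 16 = 366.

366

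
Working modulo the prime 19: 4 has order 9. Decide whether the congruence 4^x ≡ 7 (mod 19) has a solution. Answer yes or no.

yes

⟨4⟩ has order 9; its elements mod 19 are {1, 4, 5, 6, 7, 9, 11, 16, 17}.
7 is in this set.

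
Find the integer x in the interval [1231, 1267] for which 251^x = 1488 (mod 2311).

1263

Compute 251^1231 mod 2311 = 2234, then multiply by 251 repeatedly:
  251^1231=2234  251^1232=1472  251^1233=2023  251^1234=1664  251^1235=1684
  251^1236=2082  251^1237=296  251^1238=344  251^1239=837  251^1240=2097
  251^1241=1750  251^1242=160  251^1243=873  251^1244=1889  251^1245=384
  251^1246=1633  251^1247=836  251^1248=1846  251^1249=1146  251^1250=1082
  251^1251=1195  251^1252=1826  251^1253=748  251^1254=557  251^1255=1147
  251^1256=1333  251^1257=1799  251^1258=904  251^1259=426  251^1260=620
  251^1261=783  251^1262=98  251^1263=1488
Found 1488 at exponent 1263.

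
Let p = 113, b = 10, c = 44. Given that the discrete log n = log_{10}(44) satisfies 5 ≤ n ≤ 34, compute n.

14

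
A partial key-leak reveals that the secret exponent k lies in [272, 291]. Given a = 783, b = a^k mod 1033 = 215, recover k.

281

Compute 783^272 mod 1033 = 881, then multiply by 783 repeatedly:
  783^272=881  783^273=812  783^274=501  783^275=776  783^276=204
  783^277=650  783^278=714  783^279=209  783^280=433  783^281=215
Found 215 at exponent 281.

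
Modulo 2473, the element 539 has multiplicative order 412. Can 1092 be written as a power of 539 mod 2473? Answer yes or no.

no

1092 ∈ ⟨539⟩ iff 1092^412 ≡ 1 (mod 2473), since |⟨539⟩| = 412.
1092^412 mod 2473 = 1457.
Since 1457 ≠ 1, 1092 does not lie in the subgroup.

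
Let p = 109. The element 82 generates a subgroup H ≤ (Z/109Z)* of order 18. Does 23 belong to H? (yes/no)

no

23 ∈ ⟨82⟩ iff 23^18 ≡ 1 (mod 109), since |⟨82⟩| = 18.
23^18 mod 109 = 108.
Since 108 ≠ 1, 23 does not lie in the subgroup.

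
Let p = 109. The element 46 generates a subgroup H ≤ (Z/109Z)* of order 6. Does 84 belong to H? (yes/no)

no

⟨46⟩ has order 6; its elements mod 109 are {1, 45, 46, 63, 64, 108}.
84 is not in this set.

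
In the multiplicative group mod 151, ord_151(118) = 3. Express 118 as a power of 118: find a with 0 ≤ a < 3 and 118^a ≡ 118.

Successive powers of 118 modulo 151:
  118^0=1  118^1=118
So 118^1 ≡ 118 (mod 151), giving a = 1.

1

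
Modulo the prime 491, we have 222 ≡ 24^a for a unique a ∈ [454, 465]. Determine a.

Compute 24^454 mod 491 = 481, then multiply by 24 repeatedly:
  24^454=481  24^455=251  24^456=132  24^457=222
Found 222 at exponent 457.

457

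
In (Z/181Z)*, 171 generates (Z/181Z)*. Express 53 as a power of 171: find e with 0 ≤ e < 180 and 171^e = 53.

31

Baby-step giant-step with m = ceil(sqrt(180)) = 14.
Baby table (171^j mod 181 for j=0..13):
  0:1  1:171  2:100  3:86  4:45  5:93  6:156  7:69
  8:34  9:22  10:142  11:28  12:82  13:85
Giant step factor: 171^(-14) ≡ 79 (mod 181).
Scan 53·79^i mod 181 for i = 0, 1, …:
  i=0: 53   i=1: 24   i=2: 86
Match at i=2, j=3: e = 2·14 + 3 = 31.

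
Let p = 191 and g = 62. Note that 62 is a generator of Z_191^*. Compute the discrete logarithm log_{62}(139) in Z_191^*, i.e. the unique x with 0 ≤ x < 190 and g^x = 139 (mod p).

Baby-step giant-step with m = ceil(sqrt(190)) = 14.
Baby table (62^j mod 191 for j=0..13):
  0:1  1:62  2:24  3:151  4:3  5:186  6:72  7:71
  8:9  9:176  10:25  11:22  12:27  13:146
Giant step factor: 62^(-14) ≡ 163 (mod 191).
Scan 139·163^i mod 191 for i = 0, 1, …:
  i=0: 139   i=1: 119   i=2: 106   i=3: 88
  i=4: 19   i=5: 41   i=6: 189   i=7: 56
  i=8: 151
Match at i=8, j=3: x = 8·14 + 3 = 115.

115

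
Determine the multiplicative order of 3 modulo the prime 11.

5

The order of 3 must divide p − 1 = 10 = 2 · 5.
Divisors: 1, 2, 5, 10.
Check each in increasing order: 3^1 ≡ 3;  3^2 ≡ 9;  3^5 ≡ 1.
Smallest exponent giving 1 is 5.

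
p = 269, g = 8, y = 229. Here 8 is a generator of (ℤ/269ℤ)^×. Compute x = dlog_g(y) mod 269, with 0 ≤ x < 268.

Baby-step giant-step with m = ceil(sqrt(268)) = 17.
Baby table (8^j mod 269 for j=0..16):
  0:1  1:8  2:64  3:243  4:61  5:219  6:138  7:28
  8:224  9:178  10:79  11:94  12:214  13:98  14:246  15:85
  16:142
Giant step factor: 8^(-17) ≡ 139 (mod 269).
Scan 229·139^i mod 269 for i = 0, 1, …:
  i=0: 229   i=1: 89   i=2: 266   i=3: 121
  i=4: 141   i=5: 231   i=6: 98
Match at i=6, j=13: x = 6·17 + 13 = 115.

115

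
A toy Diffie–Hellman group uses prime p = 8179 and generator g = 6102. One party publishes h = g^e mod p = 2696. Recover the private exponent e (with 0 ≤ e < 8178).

6445

Baby-step giant-step with m = ceil(sqrt(8178)) = 91.
Baby table (6102^j mod 8179 for j=0..90):
  0:1  1:6102  2:3596  3:6714  4:217  5:7315  6:3327  7:1076
  8:6194  9:629  10:2207  11:4480  12:2742  13:5629  14:4537  15:7038
  16:6126  17:2822  18:3049  19:5952  20:4344  21:7128  22:7313  23:7481
  24:2063  25:945  26:195  27:3935  28:6005  29:590  30:1420  31:3279
  32:2624  33:5345  34:5517  35:8149  36:5057  37:6626  38:3055  39:1669
  40:1383  41:6517  42:436  43:2297  44:5667  45:7401  46:4643  47:7709
  48:2889  49:2933  50:1514  51:4337  52:5309  53:6678  54:1378  55:544
  56:6993  57:1443  58:4582  59:3542  60:4366  61:2329  62:4635  63:7967
  64:6837  65:6474  66:7957  67:3070  68:3230  69:6249  70:900  71:3691
  72:5695  73:6498  74:7183  75:7584  76:786  77:3278  78:4701  79:1749
  80:6982  81:7932  82:5921  83:3299  84:1979  85:3654  86:754  87:4310
  88:4135  89:7734  90:38
Giant step factor: 6102^(-91) ≡ 3030 (mod 8179).
Scan 2696·3030^i mod 8179 for i = 0, 1, …:
  i=0: 2696   i=1: 6238   i=2: 7650   i=3: 214
  i=4: 2279   i=5: 2294   i=6: 6849   i=7: 2347
  i=8: 3859   i=9: 4979     …   i=69: 5331
  i=70: 7584
Match at i=70, j=75: e = 70·91 + 75 = 6445.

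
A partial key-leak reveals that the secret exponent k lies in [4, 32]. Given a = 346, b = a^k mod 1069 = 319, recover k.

Compute 346^4 mod 1069 = 144, then multiply by 346 repeatedly:
  346^4=144  346^5=650  346^6=410  346^7=752  346^8=425
  346^9=597  346^10=245  346^11=319
Found 319 at exponent 11.

11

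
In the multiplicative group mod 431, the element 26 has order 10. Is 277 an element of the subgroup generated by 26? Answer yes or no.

no

⟨26⟩ has order 10; its elements mod 431 are {1, 26, 95, 116, 186, 245, 315, 336, 405, 430}.
277 is not in this set.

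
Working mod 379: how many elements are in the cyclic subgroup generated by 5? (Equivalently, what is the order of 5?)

21

The order of 5 must divide p − 1 = 378 = 2 · 3^3 · 7.
Divisors: 1, 2, 3, 6, 7, 9, 14, 18, 21, 27, 42, 54, 63, 126, 189, 378.
Check each in increasing order: 5^1 ≡ 5;  5^2 ≡ 25;  5^3 ≡ 125;  5^6 ≡ 86;  5^7 ≡ 51;  5^9 ≡ 138;  5^14 ≡ 327;  5^18 ≡ 94;  5^21 ≡ 1.
Smallest exponent giving 1 is 21.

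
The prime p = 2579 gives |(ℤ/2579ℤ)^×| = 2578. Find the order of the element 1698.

The order of 1698 must divide p − 1 = 2578 = 2 · 1289.
Divisors: 1, 2, 1289, 2578.
Check each in increasing order: 1698^1 ≡ 1698;  1698^2 ≡ 2461;  1698^1289 ≡ 2578;  1698^2578 ≡ 1.
Smallest exponent giving 1 is 2578.

2578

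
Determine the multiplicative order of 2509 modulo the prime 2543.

The order of 2509 must divide p − 1 = 2542 = 2 · 31 · 41.
Divisors: 1, 2, 31, 41, 62, 82, 1271, 2542.
Check each in increasing order: 2509^1 ≡ 2509;  2509^2 ≡ 1156;  2509^31 ≡ 2376;  2509^41 ≡ 927;  2509^62 ≡ 2459;  2509^82 ≡ 2338;  2509^1271 ≡ 1.
Smallest exponent giving 1 is 1271.

1271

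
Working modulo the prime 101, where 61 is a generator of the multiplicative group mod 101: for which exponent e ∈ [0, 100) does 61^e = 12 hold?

23

Successive powers of 61 modulo 101:
  61^0=1  61^1=61  61^2=85  61^3=34  61^4=54  61^5=62
  61^6=45  61^7=18  61^8=88  61^9=15  61^10=6  61^11=63
  61^12=5  61^13=2  61^14=21  61^15=69  61^16=68  61^17=7
  61^18=23  61^19=90  61^20=36  61^21=75  61^22=30  61^23=12
So 61^23 ≡ 12 (mod 101), giving e = 23.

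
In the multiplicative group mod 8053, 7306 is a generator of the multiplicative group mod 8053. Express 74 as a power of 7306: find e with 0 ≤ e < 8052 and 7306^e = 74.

3974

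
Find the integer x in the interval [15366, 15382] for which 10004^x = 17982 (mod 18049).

Compute 10004^15366 mod 18049 = 14713, then multiply by 10004 repeatedly:
  10004^15366=14713  10004^15367=17306  10004^15368=3216  10004^15369=9546  10004^15370=925
  10004^15371=12612  10004^15372=7938  10004^15373=14201  10004^15374=3125  10004^15375=1632
  10004^15376=10232  10004^15377=5049  10004^15378=9094  10004^15379=9416  10004^15380=17982
Found 17982 at exponent 15380.

15380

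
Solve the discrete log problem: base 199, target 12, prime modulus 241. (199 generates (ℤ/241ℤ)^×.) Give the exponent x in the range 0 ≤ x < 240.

154

Baby-step giant-step with m = ceil(sqrt(240)) = 16.
Baby table (199^j mod 241 for j=0..15):
  0:1  1:199  2:77  3:140  4:145  5:176  6:79  7:56
  8:58  9:215  10:128  11:167  12:216  13:86  14:3  15:115
Giant step factor: 199^(-16) ≡ 24 (mod 241).
Scan 12·24^i mod 241 for i = 0, 1, …:
  i=0: 12   i=1: 47   i=2: 164   i=3: 80
  i=4: 233   i=5: 49   i=6: 212   i=7: 27
  i=8: 166   i=9: 128
Match at i=9, j=10: x = 9·16 + 10 = 154.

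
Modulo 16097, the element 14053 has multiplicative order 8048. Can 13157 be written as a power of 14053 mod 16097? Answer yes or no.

yes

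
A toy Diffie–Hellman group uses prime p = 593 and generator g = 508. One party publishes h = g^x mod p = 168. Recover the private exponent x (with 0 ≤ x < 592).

168

Baby-step giant-step with m = ceil(sqrt(592)) = 25.
Baby table (508^j mod 593 for j=0..24):
  0:1  1:508  2:109  3:223  4:21  5:587  6:510  7:532
  8:441  9:467  10:36  11:498  12:366  13:319  14:163  15:377
  16:570  17:176  18:458  19:208  20:110  21:138  22:130  23:217
  24:531
Giant step factor: 508^(-25) ≡ 177 (mod 593).
Scan 168·177^i mod 593 for i = 0, 1, …:
  i=0: 168   i=1: 86   i=2: 397   i=3: 295
  i=4: 31   i=5: 150   i=6: 458
Match at i=6, j=18: x = 6·25 + 18 = 168.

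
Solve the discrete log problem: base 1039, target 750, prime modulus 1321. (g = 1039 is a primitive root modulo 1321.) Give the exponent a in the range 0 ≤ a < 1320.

1148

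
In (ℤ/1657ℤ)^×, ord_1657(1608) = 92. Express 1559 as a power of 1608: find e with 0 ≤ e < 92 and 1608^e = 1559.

Baby-step giant-step with m = ceil(sqrt(92)) = 10.
Baby table (1608^j mod 1657 for j=0..9):
  0:1  1:1608  2:744  3:1655  4:98  5:169  6:4  7:1461
  8:1319  9:1649
Giant step factor: 1608^(-10) ≡ 875 (mod 1657).
Scan 1559·875^i mod 1657 for i = 0, 1, …:
  i=0: 1559   i=1: 414   i=2: 1024   i=3: 1220
  i=4: 392   i=5: 1
Match at i=5, j=0: e = 5·10 + 0 = 50.

50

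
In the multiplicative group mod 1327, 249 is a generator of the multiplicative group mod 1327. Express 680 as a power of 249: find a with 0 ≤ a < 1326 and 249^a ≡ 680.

1007

Baby-step giant-step with m = ceil(sqrt(1326)) = 37.
Baby table (249^j mod 1327 for j=0..36):
  0:1  1:249  2:959  3:1258  4:70  5:179  6:780  7:478
  8:919  9:587  10:193  11:285  12:634  13:1280  14:240  15:45
  16:589  17:691  18:876  19:496  20:93  21:598  22:278  23:218
  24:1202  25:723  26:882  27:663  28:539  29:184  30:698  31:1292
  32:574  33:937  34:1088  35:204  36:370
Giant step factor: 249^(-37) ≡ 110 (mod 1327).
Scan 680·110^i mod 1327 for i = 0, 1, …:
  i=0: 680   i=1: 488   i=2: 600   i=3: 977
  i=4: 1310   i=5: 784   i=6: 1312   i=7: 1004
  i=8: 299   i=9: 1042     …   i=26: 889
  i=27: 919
Match at i=27, j=8: a = 27·37 + 8 = 1007.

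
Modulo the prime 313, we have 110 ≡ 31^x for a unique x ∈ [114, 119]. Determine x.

119

Compute 31^114 mod 313 = 151, then multiply by 31 repeatedly:
  31^114=151  31^115=299  31^116=192  31^117=5  31^118=155
  31^119=110
Found 110 at exponent 119.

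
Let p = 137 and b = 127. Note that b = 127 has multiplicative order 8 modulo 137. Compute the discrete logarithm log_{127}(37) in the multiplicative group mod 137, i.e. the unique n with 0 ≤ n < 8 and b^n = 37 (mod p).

6

Successive powers of 127 modulo 137:
  127^0=1  127^1=127  127^2=100  127^3=96  127^4=136  127^5=10
  127^6=37
So 127^6 ≡ 37 (mod 137), giving n = 6.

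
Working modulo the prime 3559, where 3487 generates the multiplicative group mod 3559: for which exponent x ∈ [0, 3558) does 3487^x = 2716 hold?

769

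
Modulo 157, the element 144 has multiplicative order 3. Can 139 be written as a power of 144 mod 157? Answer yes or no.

no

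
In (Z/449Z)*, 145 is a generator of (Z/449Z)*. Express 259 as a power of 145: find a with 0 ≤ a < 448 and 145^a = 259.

311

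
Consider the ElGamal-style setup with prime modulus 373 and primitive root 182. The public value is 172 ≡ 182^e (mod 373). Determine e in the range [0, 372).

Baby-step giant-step with m = ceil(sqrt(372)) = 20.
Baby table (182^j mod 373 for j=0..19):
  0:1  1:182  2:300  3:142  4:107  5:78  6:22  7:274
  8:259  9:140  10:116  11:224  12:111  13:60  14:103  15:96
  16:314  17:79  18:204  19:201
Giant step factor: 182^(-20) ≡ 40 (mod 373).
Scan 172·40^i mod 373 for i = 0, 1, …:
  i=0: 172   i=1: 166   i=2: 299   i=3: 24
  i=4: 214   i=5: 354   i=6: 359   i=7: 186
  i=8: 353   i=9: 319   i=10: 78
Match at i=10, j=5: e = 10·20 + 5 = 205.

205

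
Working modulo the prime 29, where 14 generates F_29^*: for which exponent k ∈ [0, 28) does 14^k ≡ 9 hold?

18

Successive powers of 14 modulo 29:
  14^0=1  14^1=14  14^2=22  14^3=18  14^4=20  14^5=19
  14^6=5  14^7=12  14^8=23  14^9=3  14^10=13  14^11=8
  14^12=25  14^13=2  14^14=28  14^15=15  14^16=7  14^17=11
  14^18=9
So 14^18 ≡ 9 (mod 29), giving k = 18.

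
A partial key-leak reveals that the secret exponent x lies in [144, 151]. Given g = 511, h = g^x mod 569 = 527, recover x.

Compute 511^144 mod 569 = 317, then multiply by 511 repeatedly:
  511^144=317  511^145=391  511^146=82  511^147=365  511^148=452
  511^149=527
Found 527 at exponent 149.

149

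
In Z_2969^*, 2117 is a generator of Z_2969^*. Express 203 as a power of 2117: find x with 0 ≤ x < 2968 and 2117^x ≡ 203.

251

Baby-step giant-step with m = ceil(sqrt(2968)) = 55.
Baby table (2117^j mod 2969 for j=0..54):
  0:1  1:2117  2:1468  3:2182  4:2499  5:2594  6:1817  7:1734
  8:1194  9:1079  10:1082  11:1495  12:2930  13:569  14:2128  15:1003
  16:516  17:2749  18:393  19:661  20:938  21:2454  22:2337  23:1075
  24:1521  25:1561  26:140  27:2449  28:659  29:2642  30:2487  31:942
  32:2015  33:2271  34:896  35:2610  36:61  37:1470  38:478  39:2466
  40:1020  41:877  42:984  43:1859  44:1578  45:501  46:684  47:2125
  48:590  49:2050  50:2141  51:1803  52:1786  53:1425  54:221
Giant step factor: 2117^(-55) ≡ 1500 (mod 2969).
Scan 203·1500^i mod 2969 for i = 0, 1, …:
  i=0: 203   i=1: 1662   i=2: 2009   i=3: 2934
  i=4: 942
Match at i=4, j=31: x = 4·55 + 31 = 251.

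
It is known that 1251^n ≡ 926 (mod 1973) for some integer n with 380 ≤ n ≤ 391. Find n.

Compute 1251^380 mod 1973 = 1969, then multiply by 1251 repeatedly:
  1251^380=1969  1251^381=915  1251^382=325  1251^383=137  1251^384=1709
  1251^385=1200  1251^386=1720  1251^387=1150  1251^388=333  1251^389=280
  1251^390=1059  1251^391=926
Found 926 at exponent 391.

391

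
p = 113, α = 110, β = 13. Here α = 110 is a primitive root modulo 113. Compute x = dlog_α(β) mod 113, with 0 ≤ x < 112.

22

Successive powers of 110 modulo 113:
  110^0=1  110^1=110  110^2=9  110^3=86  110^4=81  110^5=96
  110^6=51  110^7=73  110^8=7  110^9=92  110^10=63  110^11=37
  110^12=2  110^13=107  110^14=18  110^15=59  110^16=49  110^17=79
  110^18=102  110^19=33  110^20=14  110^21=71  110^22=13
So 110^22 ≡ 13 (mod 113), giving x = 22.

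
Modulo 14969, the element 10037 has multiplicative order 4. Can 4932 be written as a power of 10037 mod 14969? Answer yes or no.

4932 ∈ ⟨10037⟩ iff 4932^4 ≡ 1 (mod 14969), since |⟨10037⟩| = 4.
4932^4 mod 14969 = 1.
Since 1 = 1, 4932 lies in the subgroup.

yes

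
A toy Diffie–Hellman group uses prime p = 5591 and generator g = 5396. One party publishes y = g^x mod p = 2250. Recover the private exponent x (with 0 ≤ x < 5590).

2586

Baby-step giant-step with m = ceil(sqrt(5590)) = 75.
Baby table (5396^j mod 5591 for j=0..74):
  0:1  1:5396  2:4479  3:4382  4:933  5:2568  6:2430  7:1385
  8:3884  9:2996  10:2835  11:684  12:804  13:5359  14:512  15:798
  16:938  17:1593  18:2461  19:931  20:2958  21:4654  22:3803  23:2018
  24:3451  25:3566  26:3505  27:4218  28:4958  29:433  30:5021  31:4921
  32:2057  33:1437  34:4926  35:1082  36:1468  37:4472  38:156  39:3126
  40:5440  41:1490  42:182  43:3647  44:4483  45:3602  46:2076  47:3323
  48:571  49:475  50:2422  51:2945  52:1598  53:1486  54:962  55:2504
  56:3728  57:5461  58:2986  59:4785  60:622  61:1712  62:1620  63:2787
  64:4453  65:3861  66:1890  67:456  68:536  69:1709  70:2205  71:532
  72:2489  73:1062  74:5368
Giant step factor: 5396^(-75) ≡ 4471 (mod 5591).
Scan 2250·4471^i mod 5591 for i = 0, 1, …:
  i=0: 2250   i=1: 1541   i=2: 1699   i=3: 3651
  i=4: 3492   i=5: 2660   i=6: 803   i=7: 791
  i=8: 3049   i=9: 1221     …   i=33: 3533
  i=34: 1468
Match at i=34, j=36: x = 34·75 + 36 = 2586.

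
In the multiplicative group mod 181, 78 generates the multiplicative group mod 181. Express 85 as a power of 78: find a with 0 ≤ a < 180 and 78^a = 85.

131

Baby-step giant-step with m = ceil(sqrt(180)) = 14.
Baby table (78^j mod 181 for j=0..13):
  0:1  1:78  2:111  3:151  4:13  5:109  6:176  7:153
  8:169  9:150  10:116  11:179  12:25  13:140
Giant step factor: 78^(-14) ≡ 178 (mod 181).
Scan 85·178^i mod 181 for i = 0, 1, …:
  i=0: 85   i=1: 107   i=2: 41   i=3: 58
  i=4: 7   i=5: 160   i=6: 63   i=7: 173
  i=8: 24   i=9: 109
Match at i=9, j=5: a = 9·14 + 5 = 131.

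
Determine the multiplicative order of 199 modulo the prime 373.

372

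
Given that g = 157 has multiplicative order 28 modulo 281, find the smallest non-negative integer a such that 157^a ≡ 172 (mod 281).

Successive powers of 157 modulo 281:
  157^0=1  157^1=157  157^2=202  157^3=242  157^4=59  157^5=271
  157^6=116  157^7=228  157^8=109  157^9=253  157^10=100  157^11=245
  157^12=249  157^13=34  157^14=280  157^15=124  157^16=79  157^17=39
  157^18=222  157^19=10  157^20=165  157^21=53  157^22=172
So 157^22 ≡ 172 (mod 281), giving a = 22.

22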